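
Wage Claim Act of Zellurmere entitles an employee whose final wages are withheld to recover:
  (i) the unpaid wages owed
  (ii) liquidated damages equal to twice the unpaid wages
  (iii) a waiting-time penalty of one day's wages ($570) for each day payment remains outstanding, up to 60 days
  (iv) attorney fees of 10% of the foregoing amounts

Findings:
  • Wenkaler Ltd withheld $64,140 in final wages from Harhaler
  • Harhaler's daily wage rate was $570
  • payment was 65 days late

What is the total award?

Doubled: 2 × $64,140 = $128,280
Penalty days: min(65, 60) = 60
Waiting-time penalty: 60 × $570 = $34,200
Subtotal: $64,140 + $128,280 + $34,200 = $226,620
Attorney fees: 10% of $226,620 = $22,662
Total award: $226,620 + $22,662 = $249,282

$249,282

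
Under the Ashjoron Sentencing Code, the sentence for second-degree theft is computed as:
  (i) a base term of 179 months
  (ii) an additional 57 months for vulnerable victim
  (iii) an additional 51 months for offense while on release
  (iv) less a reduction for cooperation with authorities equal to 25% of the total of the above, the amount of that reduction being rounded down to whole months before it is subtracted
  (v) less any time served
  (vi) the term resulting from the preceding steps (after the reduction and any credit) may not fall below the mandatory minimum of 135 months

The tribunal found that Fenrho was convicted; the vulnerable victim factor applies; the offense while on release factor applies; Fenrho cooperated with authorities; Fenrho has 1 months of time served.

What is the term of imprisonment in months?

Vulnerable victim enhancement: +57 months
Offense while on release enhancement: +51 months
Adjusted term: 179 months + 57 months + 51 months = 287 months
Cooperation with authorities reduction: 25% of 287 months = 71 months (rounded down)
After reduction: 287 − 71 = 216 months
Less time served: 216 months − 1 months = 215 months
Minimum 135 months: 215 months meets the minimum, no increase.

215 months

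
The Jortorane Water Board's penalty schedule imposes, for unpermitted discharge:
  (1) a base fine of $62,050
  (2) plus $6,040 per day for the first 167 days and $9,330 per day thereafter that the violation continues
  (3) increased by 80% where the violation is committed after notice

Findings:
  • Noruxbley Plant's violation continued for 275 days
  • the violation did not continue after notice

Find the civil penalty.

$2,078,370

First 167 days: 167 × $6,040 = $1,008,680
Remaining days: (275 − 167) × $9,330 = $1,007,640
Per-day component: $1,008,680 + $1,007,640 = $2,016,320
Base plus per-day: $62,050 + $2,016,320 = $2,078,370
The violation did not continue after notice: no 80% increase.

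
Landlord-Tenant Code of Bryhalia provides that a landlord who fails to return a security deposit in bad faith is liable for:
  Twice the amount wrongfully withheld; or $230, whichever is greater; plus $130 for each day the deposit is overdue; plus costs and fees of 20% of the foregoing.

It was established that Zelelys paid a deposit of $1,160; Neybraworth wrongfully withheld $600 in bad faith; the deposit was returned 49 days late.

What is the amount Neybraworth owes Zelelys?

$9,084

Doubled: 2 × $600 = $1,200
Minimum $230: $1,200 meets the minimum, no increase.
Late-return penalty: 49 × $130 = $6,370
Damages plus late penalty: $1,200 + $6,370 = $7,570
Costs and fees: 20% of $7,570 = $1,514
Total recovery: $7,570 + $1,514 = $9,084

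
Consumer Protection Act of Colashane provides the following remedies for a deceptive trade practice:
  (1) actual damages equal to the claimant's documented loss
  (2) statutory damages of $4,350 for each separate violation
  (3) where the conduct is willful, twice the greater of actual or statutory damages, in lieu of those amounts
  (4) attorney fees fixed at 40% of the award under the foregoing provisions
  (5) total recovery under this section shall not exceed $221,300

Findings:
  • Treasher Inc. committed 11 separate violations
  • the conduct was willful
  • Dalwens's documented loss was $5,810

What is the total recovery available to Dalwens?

Statutory damages: 11 × $4,350 = $47,850
Greater of actual damages ($5,810) or statutory damages ($47,850): $47,850
Doubled: 2 × $47,850 = $95,700
Attorney fees: 40% of $95,700 = $38,280
Total before cap: $95,700 + $38,280 = $133,980
Cap at $221,300: $133,980 is within the cap, no reduction.

Total recovery: $133,980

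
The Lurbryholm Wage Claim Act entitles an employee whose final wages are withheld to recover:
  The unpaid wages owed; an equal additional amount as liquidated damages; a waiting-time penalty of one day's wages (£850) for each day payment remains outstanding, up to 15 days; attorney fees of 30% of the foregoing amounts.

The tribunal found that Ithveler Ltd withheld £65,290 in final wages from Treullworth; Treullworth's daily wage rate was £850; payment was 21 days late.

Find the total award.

Liquidated damages (equal amount): £65,290
Penalty days: min(21, 15) = 15
Waiting-time penalty: 15 × £850 = £12,750
Subtotal: £65,290 + £65,290 + £12,750 = £143,330
Attorney fees: 30% of £143,330 = £42,999
Total award: £143,330 + £42,999 = £186,329

Total award: £186,329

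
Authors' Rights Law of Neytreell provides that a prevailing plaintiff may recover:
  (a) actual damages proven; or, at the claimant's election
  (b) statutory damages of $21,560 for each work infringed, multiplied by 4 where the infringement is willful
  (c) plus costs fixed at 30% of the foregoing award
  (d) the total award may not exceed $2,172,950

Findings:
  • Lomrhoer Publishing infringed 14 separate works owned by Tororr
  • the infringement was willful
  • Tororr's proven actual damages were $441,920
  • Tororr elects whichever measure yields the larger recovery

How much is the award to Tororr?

Statutory damages: 14 × $21,560 = $301,840
Multiplied by 4: 4 × $301,840 = $1,207,360
Greater of actual damages ($441,920) or enhanced statutory damages ($1,207,360): $1,207,360
Costs: 30% of $1,207,360 = $362,208
Award plus costs: $1,207,360 + $362,208 = $1,569,568
Cap at $2,172,950: $1,569,568 is within the cap, no reduction.

Award: $1,569,568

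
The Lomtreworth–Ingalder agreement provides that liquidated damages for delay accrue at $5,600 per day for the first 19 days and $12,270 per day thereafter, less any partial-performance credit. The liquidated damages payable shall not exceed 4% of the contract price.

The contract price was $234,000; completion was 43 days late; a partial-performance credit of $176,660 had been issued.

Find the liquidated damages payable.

First 19 days: 19 × $5,600 = $106,400
Remaining days: (43 − 19) × $12,270 = $294,480
Accrued per-day damages: $106,400 + $294,480 = $400,880
Less partial-performance credit: $400,880 − $176,660 = $224,220
Cap: 4% of $234,000 = $9,360
Cap at $9,360: $224,220 exceeds the cap → $9,360

$9,360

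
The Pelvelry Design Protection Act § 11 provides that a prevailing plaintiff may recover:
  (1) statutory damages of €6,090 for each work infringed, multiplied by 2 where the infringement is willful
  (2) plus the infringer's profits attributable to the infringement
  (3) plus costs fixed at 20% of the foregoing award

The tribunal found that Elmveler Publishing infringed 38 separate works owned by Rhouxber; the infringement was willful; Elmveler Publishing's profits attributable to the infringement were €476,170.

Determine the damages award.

Statutory damages: 38 × €6,090 = €231,420
Doubled: 2 × €231,420 = €462,840
Combined award: €462,840 + €476,170 = €939,010
Costs: 20% of €939,010 = €187,802
Award plus costs: €939,010 + €187,802 = €1,126,812

Award: €1,126,812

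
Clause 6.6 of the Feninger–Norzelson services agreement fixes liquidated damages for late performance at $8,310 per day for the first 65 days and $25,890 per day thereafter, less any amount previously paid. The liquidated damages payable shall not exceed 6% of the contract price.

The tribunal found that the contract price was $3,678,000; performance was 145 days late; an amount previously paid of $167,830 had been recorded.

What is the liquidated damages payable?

$220,680

First 65 days: 65 × $8,310 = $540,150
Remaining days: (145 − 65) × $25,890 = $2,071,200
Accrued per-day damages: $540,150 + $2,071,200 = $2,611,350
Less amount previously paid: $2,611,350 − $167,830 = $2,443,520
Cap: 6% of $3,678,000 = $220,680
Cap at $220,680: $2,443,520 exceeds the cap → $220,680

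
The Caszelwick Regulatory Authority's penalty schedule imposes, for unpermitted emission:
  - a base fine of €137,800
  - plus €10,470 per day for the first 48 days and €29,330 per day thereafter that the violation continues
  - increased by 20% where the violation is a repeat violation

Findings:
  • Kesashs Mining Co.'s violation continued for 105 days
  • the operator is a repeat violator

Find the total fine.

First 48 days: 48 × €10,470 = €502,560
Remaining days: (105 − 48) × €29,330 = €1,671,810
Per-day component: €502,560 + €1,671,810 = €2,174,370
Base plus per-day: €137,800 + €2,174,370 = €2,312,170
Enhancement: 20% of €2,312,170 = €462,434
Enhanced fine: €2,312,170 + €462,434 = €2,774,604

Civil penalty: €2,774,604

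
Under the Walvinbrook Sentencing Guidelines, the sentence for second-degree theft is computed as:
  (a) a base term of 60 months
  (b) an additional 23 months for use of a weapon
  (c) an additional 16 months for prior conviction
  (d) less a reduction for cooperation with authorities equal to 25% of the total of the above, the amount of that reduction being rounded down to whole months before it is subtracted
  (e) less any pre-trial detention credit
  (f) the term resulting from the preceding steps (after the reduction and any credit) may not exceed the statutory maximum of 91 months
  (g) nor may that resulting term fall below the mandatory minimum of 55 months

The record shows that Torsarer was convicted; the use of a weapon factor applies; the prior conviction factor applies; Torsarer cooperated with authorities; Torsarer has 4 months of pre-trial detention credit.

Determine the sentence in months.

Use of a weapon enhancement: +23 months
Prior conviction enhancement: +16 months
Adjusted term: 60 months + 23 months + 16 months = 99 months
Cooperation with authorities reduction: 25% of 99 months = 24 months (rounded down)
After reduction: 99 − 24 = 75 months
Less pre-trial detention credit: 75 months − 4 months = 71 months
Cap at 91 months: 71 months is within the cap, no reduction.
Minimum 55 months: 71 months meets the minimum, no increase.

71 months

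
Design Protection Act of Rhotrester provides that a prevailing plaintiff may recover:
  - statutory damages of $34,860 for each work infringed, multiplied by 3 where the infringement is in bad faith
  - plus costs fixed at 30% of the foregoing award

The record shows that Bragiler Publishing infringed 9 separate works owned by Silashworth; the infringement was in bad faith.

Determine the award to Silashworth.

Statutory damages: 9 × $34,860 = $313,740
Trebled: 3 × $313,740 = $941,220
Costs: 30% of $941,220 = $282,366
Award plus costs: $941,220 + $282,366 = $1,223,586

$1,223,586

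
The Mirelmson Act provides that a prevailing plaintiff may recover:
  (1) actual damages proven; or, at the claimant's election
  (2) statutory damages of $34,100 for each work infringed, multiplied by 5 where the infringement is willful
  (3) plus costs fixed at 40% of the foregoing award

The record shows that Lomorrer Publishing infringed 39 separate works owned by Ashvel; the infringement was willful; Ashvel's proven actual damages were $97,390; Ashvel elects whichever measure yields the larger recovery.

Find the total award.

$9,309,300

Statutory damages: 39 × $34,100 = $1,329,900
Multiplied by 5: 5 × $1,329,900 = $6,649,500
Greater of actual damages ($97,390) or enhanced statutory damages ($6,649,500): $6,649,500
Costs: 40% of $6,649,500 = $2,659,800
Award plus costs: $6,649,500 + $2,659,800 = $9,309,300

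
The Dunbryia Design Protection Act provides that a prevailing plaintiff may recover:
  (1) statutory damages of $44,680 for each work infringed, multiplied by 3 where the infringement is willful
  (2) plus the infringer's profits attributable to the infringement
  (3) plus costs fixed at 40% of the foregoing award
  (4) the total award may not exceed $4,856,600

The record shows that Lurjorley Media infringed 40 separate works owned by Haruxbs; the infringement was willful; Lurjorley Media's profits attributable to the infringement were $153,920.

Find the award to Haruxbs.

Statutory damages: 40 × $44,680 = $1,787,200
Trebled: 3 × $1,787,200 = $5,361,600
Combined award: $5,361,600 + $153,920 = $5,515,520
Costs: 40% of $5,515,520 = $2,206,208
Award plus costs: $5,515,520 + $2,206,208 = $7,721,728
Cap at $4,856,600: $7,721,728 exceeds the cap → $4,856,600

$4,856,600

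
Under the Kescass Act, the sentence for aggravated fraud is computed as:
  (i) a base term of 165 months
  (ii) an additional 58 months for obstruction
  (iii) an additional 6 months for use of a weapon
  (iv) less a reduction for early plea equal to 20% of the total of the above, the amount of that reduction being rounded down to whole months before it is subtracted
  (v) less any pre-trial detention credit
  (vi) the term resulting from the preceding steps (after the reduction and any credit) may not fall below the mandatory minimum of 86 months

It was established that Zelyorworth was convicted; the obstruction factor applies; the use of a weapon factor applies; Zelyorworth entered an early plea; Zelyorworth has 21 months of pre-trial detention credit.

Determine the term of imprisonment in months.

Obstruction enhancement: +58 months
Use of a weapon enhancement: +6 months
Adjusted term: 165 months + 58 months + 6 months = 229 months
Early plea reduction: 20% of 229 months = 45 months (rounded down)
After reduction: 229 − 45 = 184 months
Less pre-trial detention credit: 184 months − 21 months = 163 months
Minimum 86 months: 163 months meets the minimum, no increase.

163 months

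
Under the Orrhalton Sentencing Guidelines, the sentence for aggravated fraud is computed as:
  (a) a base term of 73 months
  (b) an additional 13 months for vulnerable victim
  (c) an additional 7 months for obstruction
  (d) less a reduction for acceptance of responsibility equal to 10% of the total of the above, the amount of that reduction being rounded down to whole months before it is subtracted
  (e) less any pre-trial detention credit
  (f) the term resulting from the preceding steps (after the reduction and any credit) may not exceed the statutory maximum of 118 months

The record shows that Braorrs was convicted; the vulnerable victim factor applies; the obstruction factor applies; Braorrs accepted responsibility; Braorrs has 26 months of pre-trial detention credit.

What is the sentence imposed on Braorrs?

58 months

Vulnerable victim enhancement: +13 months
Obstruction enhancement: +7 months
Adjusted term: 73 months + 13 months + 7 months = 93 months
Acceptance of responsibility reduction: 10% of 93 months = 9 months (rounded down)
After reduction: 93 − 9 = 84 months
Less pre-trial detention credit: 84 months − 26 months = 58 months
Cap at 118 months: 58 months is within the cap, no reduction.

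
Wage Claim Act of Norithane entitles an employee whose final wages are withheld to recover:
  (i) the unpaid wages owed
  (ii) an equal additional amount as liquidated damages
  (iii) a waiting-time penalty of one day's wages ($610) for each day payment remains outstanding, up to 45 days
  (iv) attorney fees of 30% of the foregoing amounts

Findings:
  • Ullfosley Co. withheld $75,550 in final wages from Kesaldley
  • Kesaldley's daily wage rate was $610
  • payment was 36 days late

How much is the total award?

$224,978

Liquidated damages (equal amount): $75,550
Penalty days: min(36, 45) = 36
Waiting-time penalty: 36 × $610 = $21,960
Subtotal: $75,550 + $75,550 + $21,960 = $173,060
Attorney fees: 30% of $173,060 = $51,918
Total award: $173,060 + $51,918 = $224,978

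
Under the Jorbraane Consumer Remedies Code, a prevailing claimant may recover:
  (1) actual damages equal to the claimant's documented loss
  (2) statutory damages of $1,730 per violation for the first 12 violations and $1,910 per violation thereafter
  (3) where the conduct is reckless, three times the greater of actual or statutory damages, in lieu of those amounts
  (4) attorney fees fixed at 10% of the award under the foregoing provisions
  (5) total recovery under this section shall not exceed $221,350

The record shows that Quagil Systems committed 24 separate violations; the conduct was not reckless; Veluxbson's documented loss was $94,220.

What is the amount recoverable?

$151,690

First 12 violations: 12 × $1,730 = $20,760
Remaining violations: (24 − 12) × $1,910 = $22,920
Statutory damages: $20,760 + $22,920 = $43,680
Conduct not reckless: the in-lieu enhancement does not apply.
Actual plus statutory damages: $94,220 + $43,680 = $137,900
Attorney fees: 10% of $137,900 = $13,790
Total before cap: $137,900 + $13,790 = $151,690
Cap at $221,350: $151,690 is within the cap, no reduction.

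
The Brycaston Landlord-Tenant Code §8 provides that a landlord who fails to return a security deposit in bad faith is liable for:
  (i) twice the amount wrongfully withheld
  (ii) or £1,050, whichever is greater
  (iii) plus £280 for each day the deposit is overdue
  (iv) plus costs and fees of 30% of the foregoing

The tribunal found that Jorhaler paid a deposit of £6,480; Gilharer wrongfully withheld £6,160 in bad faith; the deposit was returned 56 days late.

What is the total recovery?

Doubled: 2 × £6,160 = £12,320
Minimum £1,050: £12,320 meets the minimum, no increase.
Late-return penalty: 56 × £280 = £15,680
Damages plus late penalty: £12,320 + £15,680 = £28,000
Costs and fees: 30% of £28,000 = £8,400
Total recovery: £28,000 + £8,400 = £36,400

£36,400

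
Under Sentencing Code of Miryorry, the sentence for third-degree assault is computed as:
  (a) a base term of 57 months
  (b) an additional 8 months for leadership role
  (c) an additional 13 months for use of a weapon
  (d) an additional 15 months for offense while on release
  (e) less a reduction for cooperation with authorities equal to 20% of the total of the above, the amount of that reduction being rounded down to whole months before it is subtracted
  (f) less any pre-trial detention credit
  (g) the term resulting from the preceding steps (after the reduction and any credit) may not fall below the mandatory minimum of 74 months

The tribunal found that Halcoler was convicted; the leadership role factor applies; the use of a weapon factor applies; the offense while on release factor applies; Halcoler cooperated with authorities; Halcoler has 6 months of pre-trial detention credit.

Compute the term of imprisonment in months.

74 months

Leadership role enhancement: +8 months
Use of a weapon enhancement: +13 months
Offense while on release enhancement: +15 months
Adjusted term: 57 months + 8 months + 13 months + 15 months = 93 months
Cooperation with authorities reduction: 20% of 93 months = 18 months (rounded down)
After reduction: 93 − 18 = 75 months
Less pre-trial detention credit: 75 months − 6 months = 69 months
Minimum 74 months: 69 months is below the minimum → 74 months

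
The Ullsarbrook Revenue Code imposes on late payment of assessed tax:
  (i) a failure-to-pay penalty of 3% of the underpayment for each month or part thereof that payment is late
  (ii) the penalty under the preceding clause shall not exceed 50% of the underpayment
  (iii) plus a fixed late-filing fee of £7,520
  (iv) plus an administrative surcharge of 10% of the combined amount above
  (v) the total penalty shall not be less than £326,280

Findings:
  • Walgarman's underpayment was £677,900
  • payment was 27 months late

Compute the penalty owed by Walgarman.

£381,117

Accrued rate: 3% × 27 = 81%, capped at 50% → 50%
Failure-to-pay penalty: 50% of £677,900 = £338,950
Penalty before surcharge: £338,950 + £7,520 = £346,470
Administrative surcharge: 10% of £346,470 = £34,647
Total penalty: £346,470 + £34,647 = £381,117
Minimum £326,280: £381,117 meets the minimum, no increase.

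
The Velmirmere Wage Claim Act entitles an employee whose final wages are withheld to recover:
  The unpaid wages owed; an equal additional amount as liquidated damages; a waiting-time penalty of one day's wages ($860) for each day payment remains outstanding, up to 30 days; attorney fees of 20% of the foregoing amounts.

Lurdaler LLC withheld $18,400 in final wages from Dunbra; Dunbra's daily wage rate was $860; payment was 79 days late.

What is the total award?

$75,120

Liquidated damages (equal amount): $18,400
Penalty days: min(79, 30) = 30
Waiting-time penalty: 30 × $860 = $25,800
Subtotal: $18,400 + $18,400 + $25,800 = $62,600
Attorney fees: 20% of $62,600 = $12,520
Total award: $62,600 + $12,520 = $75,120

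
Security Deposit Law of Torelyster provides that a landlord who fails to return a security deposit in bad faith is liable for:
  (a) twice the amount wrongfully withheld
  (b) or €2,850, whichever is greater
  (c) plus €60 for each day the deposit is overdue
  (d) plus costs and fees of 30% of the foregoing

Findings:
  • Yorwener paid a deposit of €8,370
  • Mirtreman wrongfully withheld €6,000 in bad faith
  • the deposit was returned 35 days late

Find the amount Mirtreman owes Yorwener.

Doubled: 2 × €6,000 = €12,000
Minimum €2,850: €12,000 meets the minimum, no increase.
Late-return penalty: 35 × €60 = €2,100
Damages plus late penalty: €12,000 + €2,100 = €14,100
Costs and fees: 30% of €14,100 = €4,230
Total recovery: €14,100 + €4,230 = €18,330

€18,330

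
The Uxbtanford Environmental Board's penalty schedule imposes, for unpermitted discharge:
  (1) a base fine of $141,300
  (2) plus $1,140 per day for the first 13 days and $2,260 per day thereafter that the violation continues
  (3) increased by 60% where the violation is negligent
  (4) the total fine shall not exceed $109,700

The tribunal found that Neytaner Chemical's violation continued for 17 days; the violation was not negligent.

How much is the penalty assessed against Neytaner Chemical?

$109,700

First 13 days: 13 × $1,140 = $14,820
Remaining days: (17 − 13) × $2,260 = $9,040
Per-day component: $14,820 + $9,040 = $23,860
Base plus per-day: $141,300 + $23,860 = $165,160
The violation was not negligent: no 60% increase.
Cap at $109,700: $165,160 exceeds the cap → $109,700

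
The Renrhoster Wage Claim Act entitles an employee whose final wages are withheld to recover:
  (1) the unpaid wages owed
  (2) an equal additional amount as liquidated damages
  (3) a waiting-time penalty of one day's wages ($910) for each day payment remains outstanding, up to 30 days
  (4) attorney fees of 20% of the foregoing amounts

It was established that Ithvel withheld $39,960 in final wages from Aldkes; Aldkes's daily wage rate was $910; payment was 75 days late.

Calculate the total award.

Liquidated damages (equal amount): $39,960
Penalty days: min(75, 30) = 30
Waiting-time penalty: 30 × $910 = $27,300
Subtotal: $39,960 + $39,960 + $27,300 = $107,220
Attorney fees: 20% of $107,220 = $21,444
Total award: $107,220 + $21,444 = $128,664

$128,664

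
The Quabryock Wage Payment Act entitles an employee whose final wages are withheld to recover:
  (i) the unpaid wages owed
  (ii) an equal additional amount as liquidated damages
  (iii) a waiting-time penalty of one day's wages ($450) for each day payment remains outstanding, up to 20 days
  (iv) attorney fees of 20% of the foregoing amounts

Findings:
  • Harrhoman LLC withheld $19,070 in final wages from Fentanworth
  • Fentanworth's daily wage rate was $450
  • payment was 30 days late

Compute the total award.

Liquidated damages (equal amount): $19,070
Penalty days: min(30, 20) = 20
Waiting-time penalty: 20 × $450 = $9,000
Subtotal: $19,070 + $19,070 + $9,000 = $47,140
Attorney fees: 20% of $47,140 = $9,428
Total award: $47,140 + $9,428 = $56,568

$56,568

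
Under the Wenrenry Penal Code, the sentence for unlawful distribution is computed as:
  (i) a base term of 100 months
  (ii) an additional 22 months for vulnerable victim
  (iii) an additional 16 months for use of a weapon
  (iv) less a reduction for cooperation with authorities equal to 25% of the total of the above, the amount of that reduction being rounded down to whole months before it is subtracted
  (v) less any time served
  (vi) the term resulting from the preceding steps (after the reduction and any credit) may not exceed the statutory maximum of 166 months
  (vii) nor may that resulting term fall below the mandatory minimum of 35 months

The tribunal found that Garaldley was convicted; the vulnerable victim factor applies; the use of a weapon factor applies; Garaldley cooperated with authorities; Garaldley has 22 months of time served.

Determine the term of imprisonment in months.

Vulnerable victim enhancement: +22 months
Use of a weapon enhancement: +16 months
Adjusted term: 100 months + 22 months + 16 months = 138 months
Cooperation with authorities reduction: 25% of 138 months = 34 months (rounded down)
After reduction: 138 − 34 = 104 months
Less time served: 104 months − 22 months = 82 months
Cap at 166 months: 82 months is within the cap, no reduction.
Minimum 35 months: 82 months meets the minimum, no increase.

82 months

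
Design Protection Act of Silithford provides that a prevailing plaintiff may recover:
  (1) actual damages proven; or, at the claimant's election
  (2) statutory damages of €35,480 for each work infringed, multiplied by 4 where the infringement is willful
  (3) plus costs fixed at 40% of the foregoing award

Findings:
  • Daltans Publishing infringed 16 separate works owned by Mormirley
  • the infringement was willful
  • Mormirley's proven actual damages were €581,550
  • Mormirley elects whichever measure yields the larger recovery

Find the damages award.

Statutory damages: 16 × €35,480 = €567,680
Multiplied by 4: 4 × €567,680 = €2,270,720
Greater of actual damages (€581,550) or enhanced statutory damages (€2,270,720): €2,270,720
Costs: 40% of €2,270,720 = €908,288
Award plus costs: €2,270,720 + €908,288 = €3,179,008

€3,179,008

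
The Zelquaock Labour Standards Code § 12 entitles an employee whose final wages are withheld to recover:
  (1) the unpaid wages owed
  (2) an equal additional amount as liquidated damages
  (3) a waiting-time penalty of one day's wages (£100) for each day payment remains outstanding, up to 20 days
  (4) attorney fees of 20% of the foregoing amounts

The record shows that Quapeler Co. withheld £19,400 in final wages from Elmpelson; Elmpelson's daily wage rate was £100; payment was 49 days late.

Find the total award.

Total award: £48,960

Liquidated damages (equal amount): £19,400
Penalty days: min(49, 20) = 20
Waiting-time penalty: 20 × £100 = £2,000
Subtotal: £19,400 + £19,400 + £2,000 = £40,800
Attorney fees: 20% of £40,800 = £8,160
Total award: £40,800 + £8,160 = £48,960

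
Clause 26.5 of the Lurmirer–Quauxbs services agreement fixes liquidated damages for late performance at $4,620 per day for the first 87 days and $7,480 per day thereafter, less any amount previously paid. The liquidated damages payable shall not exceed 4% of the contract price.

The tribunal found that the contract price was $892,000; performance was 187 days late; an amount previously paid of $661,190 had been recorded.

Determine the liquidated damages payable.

First 87 days: 87 × $4,620 = $401,940
Remaining days: (187 − 87) × $7,480 = $748,000
Accrued per-day damages: $401,940 + $748,000 = $1,149,940
Less amount previously paid: $1,149,940 − $661,190 = $488,750
Cap: 4% of $892,000 = $35,680
Cap at $35,680: $488,750 exceeds the cap → $35,680

Liquidated damages: $35,680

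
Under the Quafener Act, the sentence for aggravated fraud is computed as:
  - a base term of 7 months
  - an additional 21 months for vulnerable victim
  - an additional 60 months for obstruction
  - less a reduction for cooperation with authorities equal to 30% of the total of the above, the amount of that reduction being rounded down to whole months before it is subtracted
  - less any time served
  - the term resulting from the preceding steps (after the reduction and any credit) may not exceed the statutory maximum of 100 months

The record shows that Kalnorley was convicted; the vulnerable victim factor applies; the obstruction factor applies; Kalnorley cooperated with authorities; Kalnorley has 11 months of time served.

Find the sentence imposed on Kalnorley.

51 months

Vulnerable victim enhancement: +21 months
Obstruction enhancement: +60 months
Adjusted term: 7 months + 21 months + 60 months = 88 months
Cooperation with authorities reduction: 30% of 88 months = 26 months (rounded down)
After reduction: 88 − 26 = 62 months
Less time served: 62 months − 11 months = 51 months
Cap at 100 months: 51 months is within the cap, no reduction.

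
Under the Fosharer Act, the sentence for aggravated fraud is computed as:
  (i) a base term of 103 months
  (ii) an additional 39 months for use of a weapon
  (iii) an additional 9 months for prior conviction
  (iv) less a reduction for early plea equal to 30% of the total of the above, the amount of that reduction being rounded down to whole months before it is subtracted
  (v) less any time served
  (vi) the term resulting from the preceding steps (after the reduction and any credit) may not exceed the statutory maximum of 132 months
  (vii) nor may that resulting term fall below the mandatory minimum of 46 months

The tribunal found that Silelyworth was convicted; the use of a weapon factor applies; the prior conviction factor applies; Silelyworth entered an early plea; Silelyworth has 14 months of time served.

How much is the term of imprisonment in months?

Use of a weapon enhancement: +39 months
Prior conviction enhancement: +9 months
Adjusted term: 103 months + 39 months + 9 months = 151 months
Early plea reduction: 30% of 151 months = 45 months (rounded down)
After reduction: 151 − 45 = 106 months
Less time served: 106 months − 14 months = 92 months
Cap at 132 months: 92 months is within the cap, no reduction.
Minimum 46 months: 92 months meets the minimum, no increase.

92 months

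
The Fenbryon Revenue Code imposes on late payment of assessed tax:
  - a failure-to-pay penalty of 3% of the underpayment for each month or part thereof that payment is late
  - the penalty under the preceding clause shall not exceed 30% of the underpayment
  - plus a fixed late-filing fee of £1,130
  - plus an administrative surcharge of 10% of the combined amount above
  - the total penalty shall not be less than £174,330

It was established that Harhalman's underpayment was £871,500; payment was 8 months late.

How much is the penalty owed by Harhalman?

Accrued rate: 3% × 8 = 24%, capped at 30% → 24%
Failure-to-pay penalty: 24% of £871,500 = £209,160
Penalty before surcharge: £209,160 + £1,130 = £210,290
Administrative surcharge: 10% of £210,290 = £21,029
Total penalty: £210,290 + £21,029 = £231,319
Minimum £174,330: £231,319 meets the minimum, no increase.

£231,319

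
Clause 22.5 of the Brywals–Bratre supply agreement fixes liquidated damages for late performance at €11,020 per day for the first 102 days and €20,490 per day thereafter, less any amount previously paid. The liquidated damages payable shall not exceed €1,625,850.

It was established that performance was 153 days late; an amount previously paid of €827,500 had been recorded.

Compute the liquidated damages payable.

First 102 days: 102 × €11,020 = €1,124,040
Remaining days: (153 − 102) × €20,490 = €1,044,990
Accrued per-day damages: €1,124,040 + €1,044,990 = €2,169,030
Less amount previously paid: €2,169,030 − €827,500 = €1,341,530
Cap at €1,625,850: €1,341,530 is within the cap, no reduction.

€1,341,530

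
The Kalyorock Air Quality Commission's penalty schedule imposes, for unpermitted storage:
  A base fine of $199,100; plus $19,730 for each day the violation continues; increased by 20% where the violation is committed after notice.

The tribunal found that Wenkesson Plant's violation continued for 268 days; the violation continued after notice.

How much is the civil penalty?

Per-day component: 268 × $19,730 = $5,287,640
Base plus per-day: $199,100 + $5,287,640 = $5,486,740
Enhancement: 20% of $5,486,740 = $1,097,348
Enhanced fine: $5,486,740 + $1,097,348 = $6,584,088

$6,584,088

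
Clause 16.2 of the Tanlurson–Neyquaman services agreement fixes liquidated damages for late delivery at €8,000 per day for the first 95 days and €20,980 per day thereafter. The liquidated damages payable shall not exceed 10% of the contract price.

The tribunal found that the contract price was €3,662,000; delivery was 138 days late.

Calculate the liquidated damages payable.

Liquidated damages: €366,200

First 95 days: 95 × €8,000 = €760,000
Remaining days: (138 − 95) × €20,980 = €902,140
Accrued per-day damages: €760,000 + €902,140 = €1,662,140
Cap: 10% of €3,662,000 = €366,200
Cap at €366,200: €1,662,140 exceeds the cap → €366,200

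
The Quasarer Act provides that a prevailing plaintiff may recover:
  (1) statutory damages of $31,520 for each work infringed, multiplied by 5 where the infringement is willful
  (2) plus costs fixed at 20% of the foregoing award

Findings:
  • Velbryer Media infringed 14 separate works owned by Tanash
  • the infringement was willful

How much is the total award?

$2,647,680

Statutory damages: 14 × $31,520 = $441,280
Multiplied by 5: 5 × $441,280 = $2,206,400
Costs: 20% of $2,206,400 = $441,280
Award plus costs: $2,206,400 + $441,280 = $2,647,680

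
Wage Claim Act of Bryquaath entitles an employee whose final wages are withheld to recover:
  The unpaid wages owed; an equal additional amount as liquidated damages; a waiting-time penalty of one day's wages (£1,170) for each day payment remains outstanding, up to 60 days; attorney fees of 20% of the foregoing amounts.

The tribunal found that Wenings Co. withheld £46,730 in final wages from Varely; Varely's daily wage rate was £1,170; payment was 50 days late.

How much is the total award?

£182,352

Liquidated damages (equal amount): £46,730
Penalty days: min(50, 60) = 50
Waiting-time penalty: 50 × £1,170 = £58,500
Subtotal: £46,730 + £46,730 + £58,500 = £151,960
Attorney fees: 20% of £151,960 = £30,392
Total award: £151,960 + £30,392 = £182,352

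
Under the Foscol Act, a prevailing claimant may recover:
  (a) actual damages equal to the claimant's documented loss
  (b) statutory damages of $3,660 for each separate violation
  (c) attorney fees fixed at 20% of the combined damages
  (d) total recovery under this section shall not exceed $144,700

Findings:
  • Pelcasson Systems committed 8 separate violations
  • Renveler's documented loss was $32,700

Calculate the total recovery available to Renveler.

$74,376

Statutory damages: 8 × $3,660 = $29,280
Combined damages: $32,700 + $29,280 = $61,980
Attorney fees: 20% of $61,980 = $12,396
Total before cap: $61,980 + $12,396 = $74,376
Cap at $144,700: $74,376 is within the cap, no reduction.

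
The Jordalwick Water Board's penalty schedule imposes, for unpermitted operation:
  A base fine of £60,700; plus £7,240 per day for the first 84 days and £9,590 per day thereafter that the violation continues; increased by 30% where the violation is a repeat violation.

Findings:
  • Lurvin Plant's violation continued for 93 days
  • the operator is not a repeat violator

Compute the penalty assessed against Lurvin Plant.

£755,170

First 84 days: 84 × £7,240 = £608,160
Remaining days: (93 − 84) × £9,590 = £86,310
Per-day component: £608,160 + £86,310 = £694,470
Base plus per-day: £60,700 + £694,470 = £755,170
The operator is not a repeat violator: no 30% increase.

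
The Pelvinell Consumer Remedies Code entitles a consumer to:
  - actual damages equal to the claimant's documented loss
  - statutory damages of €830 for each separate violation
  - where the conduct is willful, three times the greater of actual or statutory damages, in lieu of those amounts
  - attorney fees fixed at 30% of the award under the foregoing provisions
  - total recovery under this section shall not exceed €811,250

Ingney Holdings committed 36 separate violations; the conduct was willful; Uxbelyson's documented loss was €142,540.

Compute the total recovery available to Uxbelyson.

Statutory damages: 36 × €830 = €29,880
Greater of actual damages (€142,540) or statutory damages (€29,880): €142,540
Trebled: 3 × €142,540 = €427,620
Attorney fees: 30% of €427,620 = €128,286
Total before cap: €427,620 + €128,286 = €555,906
Cap at €811,250: €555,906 is within the cap, no reduction.

€555,906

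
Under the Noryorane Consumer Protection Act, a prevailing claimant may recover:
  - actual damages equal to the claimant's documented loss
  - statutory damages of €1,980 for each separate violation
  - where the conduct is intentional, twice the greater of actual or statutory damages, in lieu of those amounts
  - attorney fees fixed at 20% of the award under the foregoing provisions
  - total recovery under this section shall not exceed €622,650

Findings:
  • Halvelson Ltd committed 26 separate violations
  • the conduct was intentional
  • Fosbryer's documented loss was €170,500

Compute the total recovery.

Statutory damages: 26 × €1,980 = €51,480
Greater of actual damages (€170,500) or statutory damages (€51,480): €170,500
Doubled: 2 × €170,500 = €341,000
Attorney fees: 20% of €341,000 = €68,200
Total before cap: €341,000 + €68,200 = €409,200
Cap at €622,650: €409,200 is within the cap, no reduction.

€409,200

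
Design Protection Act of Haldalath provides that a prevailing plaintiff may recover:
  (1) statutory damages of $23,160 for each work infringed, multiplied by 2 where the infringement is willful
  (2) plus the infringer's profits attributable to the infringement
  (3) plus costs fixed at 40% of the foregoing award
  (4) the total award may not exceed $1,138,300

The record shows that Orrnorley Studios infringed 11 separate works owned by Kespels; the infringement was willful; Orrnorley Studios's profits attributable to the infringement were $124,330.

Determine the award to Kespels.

Statutory damages: 11 × $23,160 = $254,760
Doubled: 2 × $254,760 = $509,520
Combined award: $509,520 + $124,330 = $633,850
Costs: 40% of $633,850 = $253,540
Award plus costs: $633,850 + $253,540 = $887,390
Cap at $1,138,300: $887,390 is within the cap, no reduction.

Award: $887,390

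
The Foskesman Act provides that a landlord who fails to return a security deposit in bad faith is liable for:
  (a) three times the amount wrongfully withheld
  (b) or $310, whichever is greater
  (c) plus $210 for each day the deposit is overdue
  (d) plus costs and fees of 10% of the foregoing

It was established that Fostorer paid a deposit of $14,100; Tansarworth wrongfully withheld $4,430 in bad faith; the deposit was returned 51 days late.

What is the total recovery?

$26,400

Trebled: 3 × $4,430 = $13,290
Minimum $310: $13,290 meets the minimum, no increase.
Late-return penalty: 51 × $210 = $10,710
Damages plus late penalty: $13,290 + $10,710 = $24,000
Costs and fees: 10% of $24,000 = $2,400
Total recovery: $24,000 + $2,400 = $26,400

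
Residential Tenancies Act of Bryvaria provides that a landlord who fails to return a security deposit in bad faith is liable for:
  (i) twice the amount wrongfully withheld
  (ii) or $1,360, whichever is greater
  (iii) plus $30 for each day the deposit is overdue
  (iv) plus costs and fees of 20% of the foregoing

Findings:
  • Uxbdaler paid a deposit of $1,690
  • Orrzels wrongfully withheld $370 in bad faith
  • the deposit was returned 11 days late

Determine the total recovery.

Doubled: 2 × $370 = $740
Minimum $1,360: $740 is below the minimum → $1,360
Late-return penalty: 11 × $30 = $330
Damages plus late penalty: $1,360 + $330 = $1,690
Costs and fees: 20% of $1,690 = $338
Total recovery: $1,690 + $338 = $2,028

$2,028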